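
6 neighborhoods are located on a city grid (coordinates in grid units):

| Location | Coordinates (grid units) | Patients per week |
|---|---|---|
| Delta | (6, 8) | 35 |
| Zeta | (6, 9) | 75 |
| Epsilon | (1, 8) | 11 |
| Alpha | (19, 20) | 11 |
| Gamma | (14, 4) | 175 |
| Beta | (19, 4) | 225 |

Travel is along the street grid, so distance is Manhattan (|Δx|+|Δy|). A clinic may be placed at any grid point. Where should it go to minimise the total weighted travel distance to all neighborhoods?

Manhattan distance separates: Σwᵢ(|x−xᵢ|+|y−yᵢ|) = Σwᵢ|x−xᵢ| + Σwᵢ|y−yᵢ|, so x and y are optimised independently as 1-D weighted medians.
Total weight W = 532; half = 266.
x-coordinate, sorted with cumulative weight:
  x=1 (Epsilon, w=11) cum 11
  x=6 (Delta, w=35) cum 46
  x=6 (Zeta, w=75) cum 121
  x=14 (Gamma, w=175) cum 296  ← median
  x=19 (Alpha, w=11) cum 307
  x=19 (Beta, w=225) cum 532
⇒ x* = 14
y-coordinate, sorted with cumulative weight:
  y=4 (Gamma, w=175) cum 175
  y=4 (Beta, w=225) cum 400  ← median
  y=8 (Delta, w=35) cum 435
  y=8 (Epsilon, w=11) cum 446
  y=9 (Zeta, w=75) cum 521
  y=20 (Alpha, w=11) cum 532
⇒ y* = 4

(14, 4)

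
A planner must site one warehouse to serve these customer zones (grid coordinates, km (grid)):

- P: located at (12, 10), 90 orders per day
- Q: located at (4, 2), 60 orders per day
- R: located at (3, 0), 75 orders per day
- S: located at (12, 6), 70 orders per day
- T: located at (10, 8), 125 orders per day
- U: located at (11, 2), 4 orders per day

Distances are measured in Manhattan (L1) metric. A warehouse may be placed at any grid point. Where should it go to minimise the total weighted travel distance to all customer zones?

(10, 8)

Manhattan distance separates: Σwᵢ(|x−xᵢ|+|y−yᵢ|) = Σwᵢ|x−xᵢ| + Σwᵢ|y−yᵢ|, so x and y are optimised independently as 1-D weighted medians.
Total weight W = 424; half = 212.
x-coordinate, sorted with cumulative weight:
  x=3 (R, w=75) cum 75
  x=4 (Q, w=60) cum 135
  x=10 (T, w=125) cum 260  ← median
  x=11 (U, w=4) cum 264
  x=12 (P, w=90) cum 354
  x=12 (S, w=70) cum 424
⇒ x* = 10
y-coordinate, sorted with cumulative weight:
  y=0 (R, w=75) cum 75
  y=2 (Q, w=60) cum 135
  y=2 (U, w=4) cum 139
  y=6 (S, w=70) cum 209
  y=8 (T, w=125) cum 334  ← median
  y=10 (P, w=90) cum 424
⇒ y* = 8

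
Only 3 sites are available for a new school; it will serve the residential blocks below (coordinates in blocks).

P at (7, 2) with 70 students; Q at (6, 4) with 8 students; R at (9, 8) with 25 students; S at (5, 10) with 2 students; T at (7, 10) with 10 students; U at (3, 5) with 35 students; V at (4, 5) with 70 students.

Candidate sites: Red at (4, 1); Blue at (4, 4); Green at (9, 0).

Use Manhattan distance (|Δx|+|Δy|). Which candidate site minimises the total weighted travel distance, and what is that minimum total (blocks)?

Blue, total 835 blocks

Total weighted distance at each candidate:
  Red (4, 1): total = 1215
  Blue (4, 4): total = 835
  Green (9, 0): total = 1769
Minimum is at Blue with total 835 blocks.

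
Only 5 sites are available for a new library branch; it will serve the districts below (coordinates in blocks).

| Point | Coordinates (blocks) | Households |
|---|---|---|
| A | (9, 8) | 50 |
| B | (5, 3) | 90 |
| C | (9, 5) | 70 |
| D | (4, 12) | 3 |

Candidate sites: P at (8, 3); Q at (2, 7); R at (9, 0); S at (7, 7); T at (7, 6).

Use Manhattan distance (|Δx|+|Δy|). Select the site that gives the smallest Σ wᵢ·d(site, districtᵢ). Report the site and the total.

Total weighted distance at each candidate:
  P (8, 3): total = 819
  Q (2, 7): total = 1681
  R (9, 0): total = 1431
  S (7, 7): total = 994
  T (7, 6): total = 887
Minimum is at P with total 819 blocks.

P, total 819 blocks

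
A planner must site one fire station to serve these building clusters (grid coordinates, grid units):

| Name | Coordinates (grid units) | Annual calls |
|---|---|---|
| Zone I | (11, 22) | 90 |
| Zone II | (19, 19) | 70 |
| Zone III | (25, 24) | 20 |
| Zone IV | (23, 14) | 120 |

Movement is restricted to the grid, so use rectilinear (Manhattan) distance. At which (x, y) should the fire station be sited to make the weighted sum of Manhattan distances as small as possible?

(19, 19)

Manhattan distance separates: Σwᵢ(|x−xᵢ|+|y−yᵢ|) = Σwᵢ|x−xᵢ| + Σwᵢ|y−yᵢ|, so x and y are optimised independently as 1-D weighted medians.
Total weight W = 300; half = 150.
x-coordinate, sorted with cumulative weight:
  x=11 (Zone I, w=90) cum 90
  x=19 (Zone II, w=70) cum 160  ← median
  x=23 (Zone IV, w=120) cum 280
  x=25 (Zone III, w=20) cum 300
⇒ x* = 19
y-coordinate, sorted with cumulative weight:
  y=14 (Zone IV, w=120) cum 120
  y=19 (Zone II, w=70) cum 190  ← median
  y=22 (Zone I, w=90) cum 280
  y=24 (Zone III, w=20) cum 300
⇒ y* = 19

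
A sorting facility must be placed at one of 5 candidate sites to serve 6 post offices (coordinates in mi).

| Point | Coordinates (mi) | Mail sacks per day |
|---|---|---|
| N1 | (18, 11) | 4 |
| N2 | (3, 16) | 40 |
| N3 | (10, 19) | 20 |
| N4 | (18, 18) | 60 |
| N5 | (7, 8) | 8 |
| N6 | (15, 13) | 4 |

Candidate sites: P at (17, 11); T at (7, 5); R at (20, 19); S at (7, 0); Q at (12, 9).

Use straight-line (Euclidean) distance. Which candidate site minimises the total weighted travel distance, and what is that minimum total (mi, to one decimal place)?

Total weighted distance at each candidate:
  P (17, 11): total = 1330.3
  T (7, 5): total = 1895.7
  R (20, 19): total = 1225.1
  S (7, 0): total = 2497.4
  Q (12, 9): total = 1395.1
Minimum is at R with total 1225.1 mi.

R, total 1225.1 mi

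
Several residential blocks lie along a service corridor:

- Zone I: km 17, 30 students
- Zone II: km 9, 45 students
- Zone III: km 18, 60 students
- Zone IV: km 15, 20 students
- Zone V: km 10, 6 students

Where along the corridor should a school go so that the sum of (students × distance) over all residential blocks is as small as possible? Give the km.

For a sum of weighted absolute distances on a line, the optimum is the weighted median (not the mean). Total weight W = 161; half-weight = 80.5.
Sort by position and accumulate weight:
  km 9 (Zone II, w=45) → cum 45
  km 10 (Zone V, w=6) → cum 51
  km 15 (Zone IV, w=20) → cum 71
  km 17 (Zone I, w=30) → cum 101  ≥ 80.5 → median here
  km 18 (Zone III, w=60) → cum 161
Optimal location: km 17.

x = 17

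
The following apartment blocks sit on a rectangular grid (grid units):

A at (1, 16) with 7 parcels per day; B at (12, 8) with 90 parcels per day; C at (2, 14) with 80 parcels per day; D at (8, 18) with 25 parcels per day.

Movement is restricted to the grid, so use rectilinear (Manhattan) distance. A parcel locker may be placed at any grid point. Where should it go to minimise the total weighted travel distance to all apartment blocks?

Manhattan distance separates: Σwᵢ(|x−xᵢ|+|y−yᵢ|) = Σwᵢ|x−xᵢ| + Σwᵢ|y−yᵢ|, so x and y are optimised independently as 1-D weighted medians.
Total weight W = 202; half = 101.
x-coordinate, sorted with cumulative weight:
  x=1 (A, w=7) cum 7
  x=2 (C, w=80) cum 87
  x=8 (D, w=25) cum 112  ← median
  x=12 (B, w=90) cum 202
⇒ x* = 8
y-coordinate, sorted with cumulative weight:
  y=8 (B, w=90) cum 90
  y=14 (C, w=80) cum 170  ← median
  y=16 (A, w=7) cum 177
  y=18 (D, w=25) cum 202
⇒ y* = 14

(8, 14)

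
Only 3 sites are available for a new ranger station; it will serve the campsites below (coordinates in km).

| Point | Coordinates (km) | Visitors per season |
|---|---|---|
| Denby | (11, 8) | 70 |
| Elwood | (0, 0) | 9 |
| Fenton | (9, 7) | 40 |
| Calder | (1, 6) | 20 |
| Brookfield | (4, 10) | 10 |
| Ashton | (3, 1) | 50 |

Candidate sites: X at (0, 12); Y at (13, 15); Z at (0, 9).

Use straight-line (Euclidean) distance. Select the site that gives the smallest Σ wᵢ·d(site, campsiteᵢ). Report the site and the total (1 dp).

Total weighted distance at each candidate:
  X (0, 12): total = 2075.6
  Y (13, 15): total = 2309.2
  Z (0, 9): total = 1754.6
Minimum is at Z with total 1754.6 km.

Z, total 1754.6 km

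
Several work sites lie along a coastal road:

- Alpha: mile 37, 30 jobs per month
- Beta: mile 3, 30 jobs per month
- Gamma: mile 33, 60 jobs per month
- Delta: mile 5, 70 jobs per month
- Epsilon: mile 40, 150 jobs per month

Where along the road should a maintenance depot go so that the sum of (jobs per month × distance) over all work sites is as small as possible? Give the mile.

For a sum of weighted absolute distances on a line, the optimum is the weighted median (not the mean). Total weight W = 340; half-weight = 170.
Sort by position and accumulate weight:
  mile 3 (Beta, w=30) → cum 30
  mile 5 (Delta, w=70) → cum 100
  mile 33 (Gamma, w=60) → cum 160
  mile 37 (Alpha, w=30) → cum 190  ≥ 170 → median here
  mile 40 (Epsilon, w=150) → cum 340
Optimal location: mile 37.

x = 37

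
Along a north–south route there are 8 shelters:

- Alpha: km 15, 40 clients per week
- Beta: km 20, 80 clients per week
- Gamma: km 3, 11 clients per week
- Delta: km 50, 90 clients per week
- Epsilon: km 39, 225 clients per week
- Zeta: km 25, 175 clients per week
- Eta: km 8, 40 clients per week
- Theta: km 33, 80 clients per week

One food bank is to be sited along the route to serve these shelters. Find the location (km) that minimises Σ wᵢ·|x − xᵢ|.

x = 33

For a sum of weighted absolute distances on a line, the optimum is the weighted median (not the mean). Total weight W = 741; half-weight = 370.5.
Sort by position and accumulate weight:
  km 3 (Gamma, w=11) → cum 11
  km 8 (Eta, w=40) → cum 51
  km 15 (Alpha, w=40) → cum 91
  km 20 (Beta, w=80) → cum 171
  km 25 (Zeta, w=175) → cum 346
  km 33 (Theta, w=80) → cum 426  ≥ 370.5 → median here
  km 39 (Epsilon, w=225) → cum 651
  km 50 (Delta, w=90) → cum 741
Optimal location: km 33.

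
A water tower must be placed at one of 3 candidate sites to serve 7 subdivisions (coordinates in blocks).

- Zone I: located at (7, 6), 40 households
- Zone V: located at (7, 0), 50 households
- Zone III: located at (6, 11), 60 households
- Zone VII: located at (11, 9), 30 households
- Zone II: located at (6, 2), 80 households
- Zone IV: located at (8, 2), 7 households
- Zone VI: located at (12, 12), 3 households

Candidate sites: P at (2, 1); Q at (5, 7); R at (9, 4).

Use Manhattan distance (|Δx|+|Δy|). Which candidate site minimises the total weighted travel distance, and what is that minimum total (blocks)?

Total weighted distance at each candidate:
  P (2, 1): total = 2562
  Q (5, 7): total = 1682
  R (9, 4): total = 1724
Minimum is at Q with total 1682 blocks.

Q, total 1682 blocks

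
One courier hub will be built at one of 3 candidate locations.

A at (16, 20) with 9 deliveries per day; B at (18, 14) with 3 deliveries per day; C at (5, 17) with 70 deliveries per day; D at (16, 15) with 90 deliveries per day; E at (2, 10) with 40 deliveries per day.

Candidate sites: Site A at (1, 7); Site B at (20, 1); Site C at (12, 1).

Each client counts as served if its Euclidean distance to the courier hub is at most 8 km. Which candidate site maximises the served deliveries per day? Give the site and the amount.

Site A, covering 40

Coverage radius r = 8 km; a point is covered iff (Δx)²+(Δy)² ≤ 8² = 64.
  Site A (1, 7): covers {E} → 40
  Site B (20, 1): covers {none} → 0
  Site C (12, 1): covers {none} → 0
Maximum coverage at Site A: 40 deliveries per day.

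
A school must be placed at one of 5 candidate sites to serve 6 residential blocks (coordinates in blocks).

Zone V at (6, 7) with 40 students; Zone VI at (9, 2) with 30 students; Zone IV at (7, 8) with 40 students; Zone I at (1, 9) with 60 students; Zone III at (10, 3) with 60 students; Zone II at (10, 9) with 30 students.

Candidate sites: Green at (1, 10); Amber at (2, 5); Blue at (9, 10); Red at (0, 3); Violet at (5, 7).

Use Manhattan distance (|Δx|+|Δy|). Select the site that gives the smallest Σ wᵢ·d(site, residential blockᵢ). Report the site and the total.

Total weighted distance at each candidate:
  Green (1, 10): total = 2440
  Amber (2, 5): total = 2120
  Blue (9, 10): total = 1720
  Red (0, 3): total = 2680
  Violet (5, 7): total = 1540
Minimum is at Violet with total 1540 blocks.

Violet, total 1540 blocks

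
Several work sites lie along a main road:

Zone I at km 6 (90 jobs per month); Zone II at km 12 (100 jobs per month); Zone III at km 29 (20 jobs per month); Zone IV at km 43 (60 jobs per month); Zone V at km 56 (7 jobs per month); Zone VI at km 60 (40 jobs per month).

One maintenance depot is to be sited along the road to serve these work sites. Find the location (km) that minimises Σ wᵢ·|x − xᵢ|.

For a sum of weighted absolute distances on a line, the optimum is the weighted median (not the mean). Total weight W = 317; half-weight = 158.5.
Sort by position and accumulate weight:
  km 6 (Zone I, w=90) → cum 90
  km 12 (Zone II, w=100) → cum 190  ≥ 158.5 → median here
  km 29 (Zone III, w=20) → cum 210
  km 43 (Zone IV, w=60) → cum 270
  km 56 (Zone V, w=7) → cum 277
  km 60 (Zone VI, w=40) → cum 317
Optimal location: km 12.

x = 12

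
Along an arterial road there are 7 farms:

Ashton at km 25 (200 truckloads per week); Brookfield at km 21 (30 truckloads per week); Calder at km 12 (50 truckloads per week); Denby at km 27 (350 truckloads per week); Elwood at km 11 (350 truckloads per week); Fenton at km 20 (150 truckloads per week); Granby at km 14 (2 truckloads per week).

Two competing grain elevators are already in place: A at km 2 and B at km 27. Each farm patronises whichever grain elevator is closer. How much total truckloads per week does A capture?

402

The indifferent point is the midpoint (2+27)/2 = 14.5; farms left of it (closer to A at 2) go to A, those right go to B.
  Elwood at 11 (w=350) → A
  Calder at 12 (w=50) → A
  Granby at 14 (w=2) → A
  Fenton at 20 (w=150) → B
  Brookfield at 21 (w=30) → B
  Ashton at 25 (w=200) → B
  Denby at 27 (w=350) → B
A captures 402; B captures 730.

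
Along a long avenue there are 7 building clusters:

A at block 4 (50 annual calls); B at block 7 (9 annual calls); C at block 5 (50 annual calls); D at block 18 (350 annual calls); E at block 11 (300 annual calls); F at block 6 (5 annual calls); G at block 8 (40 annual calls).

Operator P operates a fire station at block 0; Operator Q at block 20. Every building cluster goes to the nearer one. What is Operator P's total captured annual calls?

154

The indifferent point is the midpoint (0+20)/2 = 10; building clusters left of it (closer to Operator P at 0) go to Operator P, those right go to Operator Q.
  A at 4 (w=50) → Operator P
  C at 5 (w=50) → Operator P
  F at 6 (w=5) → Operator P
  B at 7 (w=9) → Operator P
  G at 8 (w=40) → Operator P
  E at 11 (w=300) → Operator Q
  D at 18 (w=350) → Operator Q
Operator P captures 154; Operator Q captures 650.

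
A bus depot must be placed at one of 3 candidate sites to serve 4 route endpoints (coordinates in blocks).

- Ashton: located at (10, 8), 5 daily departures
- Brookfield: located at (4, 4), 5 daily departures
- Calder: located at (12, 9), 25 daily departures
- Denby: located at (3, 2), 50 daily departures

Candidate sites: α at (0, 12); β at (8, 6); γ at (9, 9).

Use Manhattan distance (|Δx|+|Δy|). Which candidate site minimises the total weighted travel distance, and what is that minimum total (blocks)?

Total weighted distance at each candidate:
  α (0, 12): total = 1155
  β (8, 6): total = 675
  γ (9, 9): total = 785
Minimum is at β with total 675 blocks.

β, total 675 blocks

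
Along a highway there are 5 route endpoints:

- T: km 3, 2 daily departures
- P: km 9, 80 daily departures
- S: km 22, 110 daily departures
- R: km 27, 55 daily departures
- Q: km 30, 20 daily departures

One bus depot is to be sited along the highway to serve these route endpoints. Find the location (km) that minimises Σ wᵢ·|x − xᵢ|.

For a sum of weighted absolute distances on a line, the optimum is the weighted median (not the mean). Total weight W = 267; half-weight = 133.5.
Sort by position and accumulate weight:
  km 3 (T, w=2) → cum 2
  km 9 (P, w=80) → cum 82
  km 22 (S, w=110) → cum 192  ≥ 133.5 → median here
  km 27 (R, w=55) → cum 247
  km 30 (Q, w=20) → cum 267
Optimal location: km 22.

x = 22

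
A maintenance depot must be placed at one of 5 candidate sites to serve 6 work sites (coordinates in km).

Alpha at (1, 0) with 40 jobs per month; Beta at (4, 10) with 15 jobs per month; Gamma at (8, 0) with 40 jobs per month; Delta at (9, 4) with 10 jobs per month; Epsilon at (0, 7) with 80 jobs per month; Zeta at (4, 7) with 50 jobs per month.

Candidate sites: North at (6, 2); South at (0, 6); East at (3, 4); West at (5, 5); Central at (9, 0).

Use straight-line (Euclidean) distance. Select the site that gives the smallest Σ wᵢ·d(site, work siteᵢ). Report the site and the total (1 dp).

Total weighted distance at each candidate:
  North (6, 2): total = 1382.4
  South (0, 6): total = 1106.5
  East (3, 4): total = 1083.8
  West (5, 5): total = 1149.7
  Central (9, 0): total = 1910.0
Minimum is at East with total 1083.8 km.

East, total 1083.8 km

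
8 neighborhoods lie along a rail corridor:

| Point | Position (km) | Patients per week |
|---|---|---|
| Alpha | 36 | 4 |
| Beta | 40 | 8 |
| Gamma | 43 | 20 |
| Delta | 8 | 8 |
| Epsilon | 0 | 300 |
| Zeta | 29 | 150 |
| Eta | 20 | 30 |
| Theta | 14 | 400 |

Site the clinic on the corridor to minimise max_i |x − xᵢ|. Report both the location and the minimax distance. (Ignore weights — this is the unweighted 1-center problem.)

location 21.5, max distance 21.5

The 1-center on a line is the midpoint of the two extreme points: leftmost at 0, rightmost at 43.
Optimal location = (0 + 43)/2 = 21.5; maximum distance = (43 − 0)/2 = 21.5.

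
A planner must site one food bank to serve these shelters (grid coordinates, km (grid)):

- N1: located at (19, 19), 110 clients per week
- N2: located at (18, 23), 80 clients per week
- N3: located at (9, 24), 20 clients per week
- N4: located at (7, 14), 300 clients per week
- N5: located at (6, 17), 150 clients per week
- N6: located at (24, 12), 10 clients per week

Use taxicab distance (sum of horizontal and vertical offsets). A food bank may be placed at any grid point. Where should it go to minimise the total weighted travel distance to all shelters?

(7, 17)

Manhattan distance separates: Σwᵢ(|x−xᵢ|+|y−yᵢ|) = Σwᵢ|x−xᵢ| + Σwᵢ|y−yᵢ|, so x and y are optimised independently as 1-D weighted medians.
Total weight W = 670; half = 335.
x-coordinate, sorted with cumulative weight:
  x=6 (N5, w=150) cum 150
  x=7 (N4, w=300) cum 450  ← median
  x=9 (N3, w=20) cum 470
  x=18 (N2, w=80) cum 550
  x=19 (N1, w=110) cum 660
  x=24 (N6, w=10) cum 670
⇒ x* = 7
y-coordinate, sorted with cumulative weight:
  y=12 (N6, w=10) cum 10
  y=14 (N4, w=300) cum 310
  y=17 (N5, w=150) cum 460  ← median
  y=19 (N1, w=110) cum 570
  y=23 (N2, w=80) cum 650
  y=24 (N3, w=20) cum 670
⇒ y* = 17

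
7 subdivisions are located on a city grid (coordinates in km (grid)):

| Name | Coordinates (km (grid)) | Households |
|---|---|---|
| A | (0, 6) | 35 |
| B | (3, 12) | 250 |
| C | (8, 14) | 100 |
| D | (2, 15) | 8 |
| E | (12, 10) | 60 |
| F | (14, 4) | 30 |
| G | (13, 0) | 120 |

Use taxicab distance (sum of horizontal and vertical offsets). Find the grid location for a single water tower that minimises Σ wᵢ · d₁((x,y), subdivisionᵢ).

(8, 12)

Manhattan distance separates: Σwᵢ(|x−xᵢ|+|y−yᵢ|) = Σwᵢ|x−xᵢ| + Σwᵢ|y−yᵢ|, so x and y are optimised independently as 1-D weighted medians.
Total weight W = 603; half = 301.5.
x-coordinate, sorted with cumulative weight:
  x=0 (A, w=35) cum 35
  x=2 (D, w=8) cum 43
  x=3 (B, w=250) cum 293
  x=8 (C, w=100) cum 393  ← median
  x=12 (E, w=60) cum 453
  x=13 (G, w=120) cum 573
  x=14 (F, w=30) cum 603
⇒ x* = 8
y-coordinate, sorted with cumulative weight:
  y=0 (G, w=120) cum 120
  y=4 (F, w=30) cum 150
  y=6 (A, w=35) cum 185
  y=10 (E, w=60) cum 245
  y=12 (B, w=250) cum 495  ← median
  y=14 (C, w=100) cum 595
  y=15 (D, w=8) cum 603
⇒ y* = 12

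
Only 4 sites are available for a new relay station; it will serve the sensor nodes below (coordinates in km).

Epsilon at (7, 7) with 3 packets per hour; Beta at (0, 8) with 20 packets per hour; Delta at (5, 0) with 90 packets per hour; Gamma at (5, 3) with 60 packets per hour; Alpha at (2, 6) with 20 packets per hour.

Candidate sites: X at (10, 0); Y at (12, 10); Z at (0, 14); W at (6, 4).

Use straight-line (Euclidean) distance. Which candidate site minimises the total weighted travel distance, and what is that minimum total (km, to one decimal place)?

Total weighted distance at each candidate:
  X (10, 0): total = 1278.8
  Y (12, 10): total = 2168.8
  Z (0, 14): total = 2377.6
  W (6, 4): total = 699.1
Minimum is at W with total 699.1 km.

W, total 699.1 km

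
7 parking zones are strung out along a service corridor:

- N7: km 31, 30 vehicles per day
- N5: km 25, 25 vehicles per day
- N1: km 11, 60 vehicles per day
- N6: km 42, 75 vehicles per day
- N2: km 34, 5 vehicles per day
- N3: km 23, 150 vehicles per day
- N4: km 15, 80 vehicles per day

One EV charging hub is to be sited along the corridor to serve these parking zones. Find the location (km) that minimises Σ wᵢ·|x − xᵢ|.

x = 23

For a sum of weighted absolute distances on a line, the optimum is the weighted median (not the mean). Total weight W = 425; half-weight = 212.5.
Sort by position and accumulate weight:
  km 11 (N1, w=60) → cum 60
  km 15 (N4, w=80) → cum 140
  km 23 (N3, w=150) → cum 290  ≥ 212.5 → median here
  km 25 (N5, w=25) → cum 315
  km 31 (N7, w=30) → cum 345
  km 34 (N2, w=5) → cum 350
  km 42 (N6, w=75) → cum 425
Optimal location: km 23.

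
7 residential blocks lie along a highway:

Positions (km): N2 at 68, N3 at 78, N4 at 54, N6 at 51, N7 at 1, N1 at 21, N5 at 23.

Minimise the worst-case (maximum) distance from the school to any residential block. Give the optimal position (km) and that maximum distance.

location 39.5, max distance 38.5

The 1-center on a line is the midpoint of the two extreme points: leftmost at 1, rightmost at 78.
Optimal location = (1 + 78)/2 = 39.5; maximum distance = (78 − 1)/2 = 38.5.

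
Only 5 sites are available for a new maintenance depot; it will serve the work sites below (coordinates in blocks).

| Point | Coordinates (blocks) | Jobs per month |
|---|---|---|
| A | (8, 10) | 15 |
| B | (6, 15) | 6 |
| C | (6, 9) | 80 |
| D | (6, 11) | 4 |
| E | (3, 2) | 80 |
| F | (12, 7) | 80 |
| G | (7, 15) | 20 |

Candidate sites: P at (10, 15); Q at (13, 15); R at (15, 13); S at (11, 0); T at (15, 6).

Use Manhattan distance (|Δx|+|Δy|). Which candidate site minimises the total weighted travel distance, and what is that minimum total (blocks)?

T, total 3229 blocks

Total weighted distance at each candidate:
  P (10, 15): total = 3421
  Q (13, 15): total = 3956
  R (15, 13): total = 4060
  S (11, 0): total = 3319
  T (15, 6): total = 3229
Minimum is at T with total 3229 blocks.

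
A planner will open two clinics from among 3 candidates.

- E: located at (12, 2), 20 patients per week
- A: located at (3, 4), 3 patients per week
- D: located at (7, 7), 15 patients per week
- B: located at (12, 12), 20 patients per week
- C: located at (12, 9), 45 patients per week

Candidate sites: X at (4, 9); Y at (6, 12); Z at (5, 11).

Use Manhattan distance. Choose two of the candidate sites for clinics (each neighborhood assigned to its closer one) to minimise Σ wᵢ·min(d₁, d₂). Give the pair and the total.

{X, Y}, total 873

Evaluate every pair (each demand assigned to the nearer of the two):
  {X, Y}: total = 873
  {X, Z}: total = 913
  {Y, Z}: total = 962
Best pair: {X, Y} with total 873.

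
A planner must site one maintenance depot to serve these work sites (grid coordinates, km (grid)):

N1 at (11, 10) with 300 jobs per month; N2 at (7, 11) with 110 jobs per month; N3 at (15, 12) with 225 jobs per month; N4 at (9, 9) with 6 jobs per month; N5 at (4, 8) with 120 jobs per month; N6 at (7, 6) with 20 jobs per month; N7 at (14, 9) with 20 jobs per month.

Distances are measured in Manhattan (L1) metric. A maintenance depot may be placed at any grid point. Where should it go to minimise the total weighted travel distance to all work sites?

(11, 10)

Manhattan distance separates: Σwᵢ(|x−xᵢ|+|y−yᵢ|) = Σwᵢ|x−xᵢ| + Σwᵢ|y−yᵢ|, so x and y are optimised independently as 1-D weighted medians.
Total weight W = 801; half = 400.5.
x-coordinate, sorted with cumulative weight:
  x=4 (N5, w=120) cum 120
  x=7 (N2, w=110) cum 230
  x=7 (N6, w=20) cum 250
  x=9 (N4, w=6) cum 256
  x=11 (N1, w=300) cum 556  ← median
  x=14 (N7, w=20) cum 576
  x=15 (N3, w=225) cum 801
⇒ x* = 11
y-coordinate, sorted with cumulative weight:
  y=6 (N6, w=20) cum 20
  y=8 (N5, w=120) cum 140
  y=9 (N4, w=6) cum 146
  y=9 (N7, w=20) cum 166
  y=10 (N1, w=300) cum 466  ← median
  y=11 (N2, w=110) cum 576
  y=12 (N3, w=225) cum 801
⇒ y* = 10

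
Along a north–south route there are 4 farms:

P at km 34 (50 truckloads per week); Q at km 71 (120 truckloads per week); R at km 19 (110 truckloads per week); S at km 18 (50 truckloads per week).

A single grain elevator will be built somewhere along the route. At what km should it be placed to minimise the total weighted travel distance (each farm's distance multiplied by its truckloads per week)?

x = 34

For a sum of weighted absolute distances on a line, the optimum is the weighted median (not the mean). Total weight W = 330; half-weight = 165.
Sort by position and accumulate weight:
  km 18 (S, w=50) → cum 50
  km 19 (R, w=110) → cum 160
  km 34 (P, w=50) → cum 210  ≥ 165 → median here
  km 71 (Q, w=120) → cum 330
Optimal location: km 34.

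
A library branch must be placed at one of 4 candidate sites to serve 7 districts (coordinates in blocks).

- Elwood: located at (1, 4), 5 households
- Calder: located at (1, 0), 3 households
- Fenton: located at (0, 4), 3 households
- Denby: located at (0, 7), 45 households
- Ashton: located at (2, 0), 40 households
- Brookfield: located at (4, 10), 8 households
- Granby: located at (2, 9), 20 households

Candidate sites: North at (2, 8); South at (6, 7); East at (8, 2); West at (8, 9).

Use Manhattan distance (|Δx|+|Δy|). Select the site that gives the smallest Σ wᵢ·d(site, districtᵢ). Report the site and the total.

North, total 577 blocks

Total weighted distance at each candidate:
  North (2, 8): total = 577
  South (6, 7): total = 973
  East (8, 2): total = 1363
  West (8, 9): total = 1357
Minimum is at North with total 577 blocks.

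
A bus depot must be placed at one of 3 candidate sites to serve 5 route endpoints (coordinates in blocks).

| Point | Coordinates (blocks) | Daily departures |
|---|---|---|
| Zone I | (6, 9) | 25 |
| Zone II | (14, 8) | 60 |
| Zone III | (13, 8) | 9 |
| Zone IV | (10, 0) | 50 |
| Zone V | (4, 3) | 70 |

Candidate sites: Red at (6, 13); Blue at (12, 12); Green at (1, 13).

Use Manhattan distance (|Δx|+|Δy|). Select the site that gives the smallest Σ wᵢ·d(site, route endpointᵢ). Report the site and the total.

Total weighted distance at each candidate:
  Red (6, 13): total = 2678
  Blue (12, 12): total = 2520
  Green (1, 13): total = 3468
Minimum is at Blue with total 2520 blocks.

Blue, total 2520 blocks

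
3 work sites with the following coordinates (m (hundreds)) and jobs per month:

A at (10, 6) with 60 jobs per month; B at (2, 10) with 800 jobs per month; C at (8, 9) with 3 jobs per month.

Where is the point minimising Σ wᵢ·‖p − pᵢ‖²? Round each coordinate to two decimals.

The minimiser of Σwᵢ‖p−pᵢ‖² is the weighted centroid p* = (Σwᵢpᵢ)/(Σwᵢ).
Σwᵢ = 863.
Σwᵢxᵢ = 60·10 + 800·2 + 3·8 = 2224.
Σwᵢyᵢ = 60·6 + 800·10 + 3·9 = 8387.
x* = 2224/863 = 2.58, y* = 8387/863 = 9.72.

(2.58, 9.72)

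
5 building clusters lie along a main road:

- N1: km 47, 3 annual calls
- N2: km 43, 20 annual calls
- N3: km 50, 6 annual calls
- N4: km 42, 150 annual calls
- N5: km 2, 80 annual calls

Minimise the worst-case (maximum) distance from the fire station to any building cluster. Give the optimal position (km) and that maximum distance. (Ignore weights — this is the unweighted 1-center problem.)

location 26, max distance 24

The 1-center on a line is the midpoint of the two extreme points: leftmost at 2, rightmost at 50.
Optimal location = (2 + 50)/2 = 26; maximum distance = (50 − 2)/2 = 24.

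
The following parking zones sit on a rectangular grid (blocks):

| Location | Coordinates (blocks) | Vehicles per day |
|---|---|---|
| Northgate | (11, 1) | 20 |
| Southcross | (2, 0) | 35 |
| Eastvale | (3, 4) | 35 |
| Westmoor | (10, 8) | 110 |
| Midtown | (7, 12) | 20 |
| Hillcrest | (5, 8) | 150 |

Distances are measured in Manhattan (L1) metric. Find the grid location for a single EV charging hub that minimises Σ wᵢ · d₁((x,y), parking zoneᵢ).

(5, 8)

Manhattan distance separates: Σwᵢ(|x−xᵢ|+|y−yᵢ|) = Σwᵢ|x−xᵢ| + Σwᵢ|y−yᵢ|, so x and y are optimised independently as 1-D weighted medians.
Total weight W = 370; half = 185.
x-coordinate, sorted with cumulative weight:
  x=2 (Southcross, w=35) cum 35
  x=3 (Eastvale, w=35) cum 70
  x=5 (Hillcrest, w=150) cum 220  ← median
  x=7 (Midtown, w=20) cum 240
  x=10 (Westmoor, w=110) cum 350
  x=11 (Northgate, w=20) cum 370
⇒ x* = 5
y-coordinate, sorted with cumulative weight:
  y=0 (Southcross, w=35) cum 35
  y=1 (Northgate, w=20) cum 55
  y=4 (Eastvale, w=35) cum 90
  y=8 (Westmoor, w=110) cum 200  ← median
  y=8 (Hillcrest, w=150) cum 350
  y=12 (Midtown, w=20) cum 370
⇒ y* = 8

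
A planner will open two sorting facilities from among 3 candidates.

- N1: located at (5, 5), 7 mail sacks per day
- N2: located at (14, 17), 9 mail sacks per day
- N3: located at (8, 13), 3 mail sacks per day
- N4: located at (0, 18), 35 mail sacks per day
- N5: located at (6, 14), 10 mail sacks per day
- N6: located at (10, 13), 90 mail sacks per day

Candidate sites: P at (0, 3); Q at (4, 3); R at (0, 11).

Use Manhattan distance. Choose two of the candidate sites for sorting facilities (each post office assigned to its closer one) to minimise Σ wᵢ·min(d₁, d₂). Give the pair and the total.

Evaluate every pair (each demand assigned to the nearer of the two):
  {Q, R}: total = 1646
  {P, R}: total = 1674
  {P, Q}: total = 2374
Best pair: {Q, R} with total 1646.

{Q, R}, total 1646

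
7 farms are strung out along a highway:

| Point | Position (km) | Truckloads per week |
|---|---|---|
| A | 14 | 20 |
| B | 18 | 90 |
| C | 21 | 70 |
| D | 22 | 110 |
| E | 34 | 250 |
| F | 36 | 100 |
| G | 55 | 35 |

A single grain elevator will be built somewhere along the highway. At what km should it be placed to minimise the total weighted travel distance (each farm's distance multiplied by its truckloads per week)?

For a sum of weighted absolute distances on a line, the optimum is the weighted median (not the mean). Total weight W = 675; half-weight = 337.5.
Sort by position and accumulate weight:
  km 14 (A, w=20) → cum 20
  km 18 (B, w=90) → cum 110
  km 21 (C, w=70) → cum 180
  km 22 (D, w=110) → cum 290
  km 34 (E, w=250) → cum 540  ≥ 337.5 → median here
  km 36 (F, w=100) → cum 640
  km 55 (G, w=35) → cum 675
Optimal location: km 34.

x = 34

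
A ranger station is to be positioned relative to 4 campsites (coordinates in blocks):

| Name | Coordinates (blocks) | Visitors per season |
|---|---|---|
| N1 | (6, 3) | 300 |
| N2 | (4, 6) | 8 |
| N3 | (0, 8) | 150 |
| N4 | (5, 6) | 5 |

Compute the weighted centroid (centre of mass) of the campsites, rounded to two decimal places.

(4.01, 4.70)

The minimiser of Σwᵢ‖p−pᵢ‖² is the weighted centroid p* = (Σwᵢpᵢ)/(Σwᵢ).
Σwᵢ = 463.
Σwᵢxᵢ = 300·6 + 8·4 + 150·0 + 5·5 = 1857.
Σwᵢyᵢ = 300·3 + 8·6 + 150·8 + 5·6 = 2178.
x* = 1857/463 = 4.01, y* = 2178/463 = 4.70.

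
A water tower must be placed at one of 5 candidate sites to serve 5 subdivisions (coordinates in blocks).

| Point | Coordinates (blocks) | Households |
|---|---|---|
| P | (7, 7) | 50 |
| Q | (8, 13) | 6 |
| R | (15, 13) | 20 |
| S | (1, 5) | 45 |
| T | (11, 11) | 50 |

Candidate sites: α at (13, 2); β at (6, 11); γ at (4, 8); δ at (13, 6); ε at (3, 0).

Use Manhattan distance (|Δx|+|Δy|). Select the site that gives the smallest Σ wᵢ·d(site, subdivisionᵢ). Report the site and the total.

Total weighted distance at each candidate:
  α (13, 2): total = 2131
  β (6, 11): total = 1239
  γ (4, 8): total = 1344
  δ (13, 6): total = 1537
  ε (3, 0): total = 2423
Minimum is at β with total 1239 blocks.

β, total 1239 blocks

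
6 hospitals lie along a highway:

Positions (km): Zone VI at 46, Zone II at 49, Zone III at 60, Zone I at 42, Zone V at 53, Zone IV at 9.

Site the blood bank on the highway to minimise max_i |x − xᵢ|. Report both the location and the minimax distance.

location 34.5, max distance 25.5

The 1-center on a line is the midpoint of the two extreme points: leftmost at 9, rightmost at 60.
Optimal location = (9 + 60)/2 = 34.5; maximum distance = (60 − 9)/2 = 25.5.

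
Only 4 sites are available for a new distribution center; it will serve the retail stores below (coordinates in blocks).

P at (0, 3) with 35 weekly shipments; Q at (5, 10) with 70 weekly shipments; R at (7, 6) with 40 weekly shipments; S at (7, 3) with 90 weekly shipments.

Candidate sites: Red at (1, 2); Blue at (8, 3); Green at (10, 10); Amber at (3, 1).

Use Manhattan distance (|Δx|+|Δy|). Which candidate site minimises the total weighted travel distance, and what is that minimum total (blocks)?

Total weighted distance at each candidate:
  Red (1, 2): total = 1940
  Blue (8, 3): total = 1230
  Green (10, 10): total = 2125
  Amber (3, 1): total = 1845
Minimum is at Blue with total 1230 blocks.

Blue, total 1230 blocks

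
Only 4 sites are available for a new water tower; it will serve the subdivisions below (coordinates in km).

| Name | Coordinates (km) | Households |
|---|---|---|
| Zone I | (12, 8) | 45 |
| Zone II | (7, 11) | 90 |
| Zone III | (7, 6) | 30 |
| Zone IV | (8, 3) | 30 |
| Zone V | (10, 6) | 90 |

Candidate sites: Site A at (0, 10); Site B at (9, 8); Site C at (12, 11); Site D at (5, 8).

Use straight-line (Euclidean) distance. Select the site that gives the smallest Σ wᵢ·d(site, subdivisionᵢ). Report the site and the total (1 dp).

Site B, total 898.6 km

Total weighted distance at each candidate:
  Site A (0, 10): total = 2713.9
  Site B (9, 8): total = 898.6
  Site C (12, 11): total = 1550.1
  Site D (5, 8): total = 1383.9
Minimum is at Site B with total 898.6 km.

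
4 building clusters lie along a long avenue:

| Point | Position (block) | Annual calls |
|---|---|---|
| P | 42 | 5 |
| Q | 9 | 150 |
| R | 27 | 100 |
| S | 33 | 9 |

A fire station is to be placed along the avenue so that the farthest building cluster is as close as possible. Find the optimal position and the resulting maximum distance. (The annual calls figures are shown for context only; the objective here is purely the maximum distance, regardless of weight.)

The 1-center on a line is the midpoint of the two extreme points: leftmost at 9, rightmost at 42.
Optimal location = (9 + 42)/2 = 25.5; maximum distance = (42 − 9)/2 = 16.5.

location 25.5, max distance 16.5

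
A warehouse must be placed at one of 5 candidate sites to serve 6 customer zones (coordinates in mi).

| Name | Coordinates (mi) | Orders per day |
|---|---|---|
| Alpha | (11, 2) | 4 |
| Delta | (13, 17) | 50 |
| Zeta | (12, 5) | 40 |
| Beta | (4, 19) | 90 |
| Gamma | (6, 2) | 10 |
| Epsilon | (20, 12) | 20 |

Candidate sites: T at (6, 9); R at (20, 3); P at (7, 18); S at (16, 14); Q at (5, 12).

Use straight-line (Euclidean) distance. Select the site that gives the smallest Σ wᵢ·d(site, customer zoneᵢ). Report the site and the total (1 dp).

P, total 1658.5 mi

Total weighted distance at each candidate:
  T (6, 9): total = 2128.5
  R (20, 3): total = 3505.5
  P (7, 18): total = 1658.5
  S (16, 14): total = 2073.7
  Q (5, 12): total = 1951.2
Minimum is at P with total 1658.5 mi.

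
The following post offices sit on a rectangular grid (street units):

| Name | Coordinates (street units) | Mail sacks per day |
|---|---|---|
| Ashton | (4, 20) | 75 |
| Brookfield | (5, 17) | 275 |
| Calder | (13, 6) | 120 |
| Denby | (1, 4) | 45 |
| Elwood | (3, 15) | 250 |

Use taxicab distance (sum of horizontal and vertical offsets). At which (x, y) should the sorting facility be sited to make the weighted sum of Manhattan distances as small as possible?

Manhattan distance separates: Σwᵢ(|x−xᵢ|+|y−yᵢ|) = Σwᵢ|x−xᵢ| + Σwᵢ|y−yᵢ|, so x and y are optimised independently as 1-D weighted medians.
Total weight W = 765; half = 382.5.
x-coordinate, sorted with cumulative weight:
  x=1 (Denby, w=45) cum 45
  x=3 (Elwood, w=250) cum 295
  x=4 (Ashton, w=75) cum 370
  x=5 (Brookfield, w=275) cum 645  ← median
  x=13 (Calder, w=120) cum 765
⇒ x* = 5
y-coordinate, sorted with cumulative weight:
  y=4 (Denby, w=45) cum 45
  y=6 (Calder, w=120) cum 165
  y=15 (Elwood, w=250) cum 415  ← median
  y=17 (Brookfield, w=275) cum 690
  y=20 (Ashton, w=75) cum 765
⇒ y* = 15

(5, 15)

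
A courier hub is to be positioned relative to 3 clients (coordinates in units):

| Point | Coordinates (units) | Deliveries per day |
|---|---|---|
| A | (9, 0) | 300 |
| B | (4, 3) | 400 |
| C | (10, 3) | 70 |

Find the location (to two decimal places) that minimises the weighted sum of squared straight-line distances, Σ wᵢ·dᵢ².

(6.49, 1.83)

The minimiser of Σwᵢ‖p−pᵢ‖² is the weighted centroid p* = (Σwᵢpᵢ)/(Σwᵢ).
Σwᵢ = 770.
Σwᵢxᵢ = 300·9 + 400·4 + 70·10 = 5000.
Σwᵢyᵢ = 300·0 + 400·3 + 70·3 = 1410.
x* = 5000/770 = 6.49, y* = 1410/770 = 1.83.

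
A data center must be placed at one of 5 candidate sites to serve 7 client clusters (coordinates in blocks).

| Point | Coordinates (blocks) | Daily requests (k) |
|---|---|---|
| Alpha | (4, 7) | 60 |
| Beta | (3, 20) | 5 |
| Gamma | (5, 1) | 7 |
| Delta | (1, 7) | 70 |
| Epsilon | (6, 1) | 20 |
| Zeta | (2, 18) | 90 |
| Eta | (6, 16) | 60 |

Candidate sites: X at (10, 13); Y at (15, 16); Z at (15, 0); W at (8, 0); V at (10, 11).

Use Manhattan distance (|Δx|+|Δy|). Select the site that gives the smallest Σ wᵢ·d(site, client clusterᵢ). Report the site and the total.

V, total 3865 blocks

Total weighted distance at each candidate:
  X (10, 13): total = 3869
  Y (15, 16): total = 5435
  Z (15, 0): total = 7277
  W (8, 0): total = 5093
  V (10, 11): total = 3865
Minimum is at V with total 3865 blocks.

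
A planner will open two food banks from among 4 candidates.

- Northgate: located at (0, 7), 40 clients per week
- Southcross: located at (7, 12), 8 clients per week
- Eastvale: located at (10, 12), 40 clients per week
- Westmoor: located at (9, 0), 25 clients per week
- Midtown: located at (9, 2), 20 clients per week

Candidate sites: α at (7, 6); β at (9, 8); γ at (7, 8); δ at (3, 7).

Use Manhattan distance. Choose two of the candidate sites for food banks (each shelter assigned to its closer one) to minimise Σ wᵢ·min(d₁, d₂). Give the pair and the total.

{β, δ}, total 688

Evaluate every pair (each demand assigned to the nearer of the two):
  {β, δ}: total = 688
  {γ, δ}: total = 842
  {α, δ}: total = 848
  {β, γ}: total = 872
  {α, β}: total = 888
  {α, γ}: total = 952
Best pair: {β, δ} with total 688.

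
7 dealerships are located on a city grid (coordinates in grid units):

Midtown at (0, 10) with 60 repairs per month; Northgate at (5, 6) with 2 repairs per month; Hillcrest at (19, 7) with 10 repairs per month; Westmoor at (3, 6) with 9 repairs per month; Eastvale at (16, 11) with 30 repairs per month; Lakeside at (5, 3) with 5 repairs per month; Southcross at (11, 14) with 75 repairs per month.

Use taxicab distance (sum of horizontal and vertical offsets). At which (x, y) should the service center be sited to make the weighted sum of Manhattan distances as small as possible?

Manhattan distance separates: Σwᵢ(|x−xᵢ|+|y−yᵢ|) = Σwᵢ|x−xᵢ| + Σwᵢ|y−yᵢ|, so x and y are optimised independently as 1-D weighted medians.
Total weight W = 191; half = 95.5.
x-coordinate, sorted with cumulative weight:
  x=0 (Midtown, w=60) cum 60
  x=3 (Westmoor, w=9) cum 69
  x=5 (Northgate, w=2) cum 71
  x=5 (Lakeside, w=5) cum 76
  x=11 (Southcross, w=75) cum 151  ← median
  x=16 (Eastvale, w=30) cum 181
  x=19 (Hillcrest, w=10) cum 191
⇒ x* = 11
y-coordinate, sorted with cumulative weight:
  y=3 (Lakeside, w=5) cum 5
  y=6 (Northgate, w=2) cum 7
  y=6 (Westmoor, w=9) cum 16
  y=7 (Hillcrest, w=10) cum 26
  y=10 (Midtown, w=60) cum 86
  y=11 (Eastvale, w=30) cum 116  ← median
  y=14 (Southcross, w=75) cum 191
⇒ y* = 11

(11, 11)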